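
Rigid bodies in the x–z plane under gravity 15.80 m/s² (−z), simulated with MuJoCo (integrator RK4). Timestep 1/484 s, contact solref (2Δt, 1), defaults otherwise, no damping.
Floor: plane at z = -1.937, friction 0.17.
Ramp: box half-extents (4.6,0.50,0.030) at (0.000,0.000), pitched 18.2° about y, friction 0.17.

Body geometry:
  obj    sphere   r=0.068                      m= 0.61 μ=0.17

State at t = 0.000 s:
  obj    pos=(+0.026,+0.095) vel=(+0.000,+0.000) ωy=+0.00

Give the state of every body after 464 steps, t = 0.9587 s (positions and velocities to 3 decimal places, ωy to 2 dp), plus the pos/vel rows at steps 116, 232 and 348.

State at t = 0.9587 s:
  obj    pos=(+1.565,-0.411) vel=(+3.210,-1.055) ωy=+49.69

Key-timestep trajectory:
   step    t(s)  obj.x    obj.z    obj.vx   obj.vz 
    116  0.2397   +0.122  +0.063  +0.803  -0.264
    232  0.4793   +0.411  -0.032  +1.605  -0.528
    348  0.7190   +0.892  -0.190  +2.408  -0.792


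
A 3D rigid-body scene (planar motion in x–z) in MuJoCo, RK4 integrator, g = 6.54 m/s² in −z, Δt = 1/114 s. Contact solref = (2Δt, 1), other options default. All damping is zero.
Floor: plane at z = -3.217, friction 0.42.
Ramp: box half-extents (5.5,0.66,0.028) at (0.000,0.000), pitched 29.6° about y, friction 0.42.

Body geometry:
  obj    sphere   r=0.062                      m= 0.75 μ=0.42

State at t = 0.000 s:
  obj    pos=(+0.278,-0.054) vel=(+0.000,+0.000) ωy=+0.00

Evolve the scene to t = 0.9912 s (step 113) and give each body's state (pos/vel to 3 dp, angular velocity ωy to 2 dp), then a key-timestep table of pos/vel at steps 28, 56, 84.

State at t = 0.9912 s:
  obj    pos=(+1.264,-0.614) vel=(+1.989,-1.130) ωy=+36.88

Key-timestep trajectory:
   step    t(s)  obj.x    obj.z    obj.vx   obj.vz 
     28  0.2456   +0.338  -0.089  +0.493  -0.280
     56  0.4912   +0.520  -0.192  +0.986  -0.560
     84  0.7368   +0.823  -0.364  +1.478  -0.840


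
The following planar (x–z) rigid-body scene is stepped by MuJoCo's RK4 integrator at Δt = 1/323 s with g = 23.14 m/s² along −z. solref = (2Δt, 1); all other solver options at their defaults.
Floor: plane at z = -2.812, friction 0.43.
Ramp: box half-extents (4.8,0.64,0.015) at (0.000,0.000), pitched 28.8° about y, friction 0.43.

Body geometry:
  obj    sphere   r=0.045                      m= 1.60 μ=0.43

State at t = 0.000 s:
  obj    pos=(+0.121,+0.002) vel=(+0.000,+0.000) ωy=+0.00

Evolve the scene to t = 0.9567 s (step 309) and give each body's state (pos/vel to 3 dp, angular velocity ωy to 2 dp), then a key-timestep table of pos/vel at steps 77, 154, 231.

State at t = 0.9567 s:
  obj    pos=(+3.314,-1.753) vel=(+6.675,-3.670) ωy=+169.27

Key-timestep trajectory:
   step    t(s)  obj.x    obj.z    obj.vx   obj.vz 
     77  0.2384   +0.319  -0.107  +1.664  -0.915
    154  0.4768   +0.914  -0.434  +3.327  -1.829
    231  0.7152   +1.906  -0.979  +4.990  -2.743


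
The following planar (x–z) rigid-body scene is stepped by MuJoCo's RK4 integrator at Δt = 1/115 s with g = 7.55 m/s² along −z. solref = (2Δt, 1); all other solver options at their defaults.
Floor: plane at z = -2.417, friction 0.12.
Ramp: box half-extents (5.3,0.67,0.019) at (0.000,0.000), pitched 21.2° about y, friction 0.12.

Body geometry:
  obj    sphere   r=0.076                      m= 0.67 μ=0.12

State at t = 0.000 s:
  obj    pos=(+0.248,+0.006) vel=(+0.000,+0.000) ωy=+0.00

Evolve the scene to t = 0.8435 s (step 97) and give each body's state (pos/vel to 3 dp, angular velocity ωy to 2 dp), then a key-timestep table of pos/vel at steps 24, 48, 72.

State at t = 0.8435 s:
  obj    pos=(+0.895,-0.245) vel=(+1.534,-0.595) ωy=+21.63

Key-timestep trajectory:
   step    t(s)  obj.x    obj.z    obj.vx   obj.vz 
     24  0.2087   +0.288  -0.010  +0.380  -0.147
     48  0.4174   +0.406  -0.056  +0.759  -0.294
     72  0.6261   +0.605  -0.133  +1.139  -0.442


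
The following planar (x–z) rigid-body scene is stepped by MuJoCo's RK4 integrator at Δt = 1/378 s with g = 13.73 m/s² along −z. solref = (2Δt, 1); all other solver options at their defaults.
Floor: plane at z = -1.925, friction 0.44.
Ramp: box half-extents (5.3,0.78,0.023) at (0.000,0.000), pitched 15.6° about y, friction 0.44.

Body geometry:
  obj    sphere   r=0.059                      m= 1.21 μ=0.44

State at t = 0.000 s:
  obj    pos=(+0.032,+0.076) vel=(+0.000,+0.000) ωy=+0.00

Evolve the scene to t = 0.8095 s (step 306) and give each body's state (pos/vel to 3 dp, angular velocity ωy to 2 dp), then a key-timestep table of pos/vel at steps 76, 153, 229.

State at t = 0.8095 s:
  obj    pos=(+0.864,-0.156) vel=(+2.056,-0.574) ωy=+36.18

Key-timestep trajectory:
   step    t(s)  obj.x    obj.z    obj.vx   obj.vz 
     76  0.2011   +0.083  +0.062  +0.511  -0.143
    153  0.4048   +0.240  +0.018  +1.028  -0.287
    229  0.6058   +0.498  -0.054  +1.539  -0.430


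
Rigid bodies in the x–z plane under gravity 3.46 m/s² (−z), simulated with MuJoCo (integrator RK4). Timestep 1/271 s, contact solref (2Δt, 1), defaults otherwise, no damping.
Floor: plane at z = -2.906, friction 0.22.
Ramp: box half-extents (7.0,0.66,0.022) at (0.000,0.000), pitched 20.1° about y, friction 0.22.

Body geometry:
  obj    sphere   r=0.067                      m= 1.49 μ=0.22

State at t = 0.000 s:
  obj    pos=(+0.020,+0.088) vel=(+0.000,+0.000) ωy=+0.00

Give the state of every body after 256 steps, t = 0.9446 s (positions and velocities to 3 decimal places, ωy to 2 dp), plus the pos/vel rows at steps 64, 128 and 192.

State at t = 0.9446 s:
  obj    pos=(+0.376,-0.043) vel=(+0.753,-0.276) ωy=+11.97

Key-timestep trajectory:
   step    t(s)  obj.x    obj.z    obj.vx   obj.vz 
     64  0.2362   +0.042  +0.079  +0.188  -0.069
    128  0.4723   +0.109  +0.055  +0.377  -0.138
    192  0.7085   +0.220  +0.014  +0.565  -0.207


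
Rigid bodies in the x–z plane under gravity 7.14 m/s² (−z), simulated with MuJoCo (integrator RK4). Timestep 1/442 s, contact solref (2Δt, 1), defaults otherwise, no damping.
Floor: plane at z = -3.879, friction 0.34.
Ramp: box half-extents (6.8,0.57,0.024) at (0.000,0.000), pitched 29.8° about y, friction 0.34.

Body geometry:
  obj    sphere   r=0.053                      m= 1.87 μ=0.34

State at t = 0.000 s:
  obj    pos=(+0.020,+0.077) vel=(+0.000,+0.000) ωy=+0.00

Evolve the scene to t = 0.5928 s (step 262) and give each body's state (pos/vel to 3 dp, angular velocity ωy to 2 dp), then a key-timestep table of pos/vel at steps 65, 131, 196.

State at t = 0.5928 s:
  obj    pos=(+0.407,-0.144) vel=(+1.304,-0.747) ωy=+28.34

Key-timestep trajectory:
   step    t(s)  obj.x    obj.z    obj.vx   obj.vz 
     65  0.1471   +0.044  +0.064  +0.323  -0.185
    131  0.2964   +0.117  +0.022  +0.652  -0.373
    196  0.4434   +0.236  -0.047  +0.975  -0.559


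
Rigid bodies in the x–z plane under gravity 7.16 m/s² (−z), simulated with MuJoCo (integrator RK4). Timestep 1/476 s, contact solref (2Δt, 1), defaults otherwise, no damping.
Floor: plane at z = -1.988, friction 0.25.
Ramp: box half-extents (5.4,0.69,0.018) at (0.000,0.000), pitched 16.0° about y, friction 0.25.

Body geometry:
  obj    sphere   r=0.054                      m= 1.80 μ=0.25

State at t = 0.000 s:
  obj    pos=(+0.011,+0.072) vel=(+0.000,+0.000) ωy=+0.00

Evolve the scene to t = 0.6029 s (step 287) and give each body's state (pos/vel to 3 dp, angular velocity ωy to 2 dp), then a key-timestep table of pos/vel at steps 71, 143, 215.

State at t = 0.6029 s:
  obj    pos=(+0.257,+0.001) vel=(+0.817,-0.234) ωy=+15.74

Key-timestep trajectory:
   step    t(s)  obj.x    obj.z    obj.vx   obj.vz 
     71  0.1492   +0.026  +0.067  +0.202  -0.058
    143  0.3004   +0.072  +0.054  +0.407  -0.117
    215  0.4517   +0.149  +0.032  +0.612  -0.176


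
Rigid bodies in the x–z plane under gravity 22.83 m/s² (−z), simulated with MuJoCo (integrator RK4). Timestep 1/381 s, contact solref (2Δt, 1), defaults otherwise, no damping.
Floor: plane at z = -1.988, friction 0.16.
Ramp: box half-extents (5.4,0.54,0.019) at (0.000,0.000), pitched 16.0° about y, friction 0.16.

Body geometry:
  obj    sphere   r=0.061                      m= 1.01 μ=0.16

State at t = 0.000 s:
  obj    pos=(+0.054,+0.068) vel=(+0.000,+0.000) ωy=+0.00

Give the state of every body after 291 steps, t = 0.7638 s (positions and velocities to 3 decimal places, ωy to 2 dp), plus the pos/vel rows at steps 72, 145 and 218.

State at t = 0.7638 s:
  obj    pos=(+1.314,-0.294) vel=(+3.300,-0.946) ωy=+56.27

Key-timestep trajectory:
   step    t(s)  obj.x    obj.z    obj.vx   obj.vz 
     72  0.1890   +0.131  +0.046  +0.817  -0.234
    145  0.3806   +0.367  -0.022  +1.644  -0.472
    218  0.5722   +0.761  -0.135  +2.472  -0.709


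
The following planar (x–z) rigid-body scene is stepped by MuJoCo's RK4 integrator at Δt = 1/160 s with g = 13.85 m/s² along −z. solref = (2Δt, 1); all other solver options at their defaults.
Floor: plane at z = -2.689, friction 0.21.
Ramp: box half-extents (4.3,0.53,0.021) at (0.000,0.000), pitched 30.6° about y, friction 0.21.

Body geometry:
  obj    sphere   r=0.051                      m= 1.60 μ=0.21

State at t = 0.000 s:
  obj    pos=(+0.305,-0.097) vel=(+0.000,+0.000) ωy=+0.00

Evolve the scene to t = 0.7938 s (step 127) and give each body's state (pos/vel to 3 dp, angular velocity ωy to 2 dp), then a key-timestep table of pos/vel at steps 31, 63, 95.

State at t = 0.7938 s:
  obj    pos=(+1.671,-0.905) vel=(+3.441,-2.035) ωy=+78.34

Key-timestep trajectory:
   step    t(s)  obj.x    obj.z    obj.vx   obj.vz 
     31  0.1938   +0.387  -0.145  +0.840  -0.497
     63  0.3938   +0.641  -0.296  +1.707  -1.010
     95  0.5938   +1.069  -0.549  +2.574  -1.522


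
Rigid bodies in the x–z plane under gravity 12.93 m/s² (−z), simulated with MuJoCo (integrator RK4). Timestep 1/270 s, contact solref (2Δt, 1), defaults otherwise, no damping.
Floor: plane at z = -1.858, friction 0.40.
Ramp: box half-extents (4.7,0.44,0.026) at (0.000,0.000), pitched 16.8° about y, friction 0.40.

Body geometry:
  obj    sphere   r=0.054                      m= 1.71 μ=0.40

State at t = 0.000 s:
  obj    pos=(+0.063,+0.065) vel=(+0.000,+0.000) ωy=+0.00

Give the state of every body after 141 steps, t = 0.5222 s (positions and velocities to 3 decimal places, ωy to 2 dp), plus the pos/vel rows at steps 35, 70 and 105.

State at t = 0.5222 s:
  obj    pos=(+0.411,-0.041) vel=(+1.335,-0.403) ωy=+25.81

Key-timestep trajectory:
   step    t(s)  obj.x    obj.z    obj.vx   obj.vz 
     35  0.1296   +0.084  +0.058  +0.331  -0.100
     70  0.2593   +0.149  +0.039  +0.663  -0.200
    105  0.3889   +0.256  +0.006  +0.994  -0.300


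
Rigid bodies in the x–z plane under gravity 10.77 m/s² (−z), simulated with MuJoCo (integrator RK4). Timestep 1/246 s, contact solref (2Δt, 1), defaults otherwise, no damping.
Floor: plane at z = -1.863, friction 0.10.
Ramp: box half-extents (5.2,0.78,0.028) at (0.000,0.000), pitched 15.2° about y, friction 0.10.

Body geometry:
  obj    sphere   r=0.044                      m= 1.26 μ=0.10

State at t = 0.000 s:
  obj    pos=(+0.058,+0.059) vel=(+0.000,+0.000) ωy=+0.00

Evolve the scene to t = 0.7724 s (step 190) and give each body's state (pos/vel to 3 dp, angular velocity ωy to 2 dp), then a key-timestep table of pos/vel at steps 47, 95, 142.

State at t = 0.7724 s:
  obj    pos=(+0.639,-0.099) vel=(+1.503,-0.408) ωy=+35.40

Key-timestep trajectory:
   step    t(s)  obj.x    obj.z    obj.vx   obj.vz 
     47  0.1911   +0.094  +0.049  +0.372  -0.101
     95  0.3862   +0.203  +0.019  +0.752  -0.204
    142  0.5772   +0.382  -0.029  +1.124  -0.305


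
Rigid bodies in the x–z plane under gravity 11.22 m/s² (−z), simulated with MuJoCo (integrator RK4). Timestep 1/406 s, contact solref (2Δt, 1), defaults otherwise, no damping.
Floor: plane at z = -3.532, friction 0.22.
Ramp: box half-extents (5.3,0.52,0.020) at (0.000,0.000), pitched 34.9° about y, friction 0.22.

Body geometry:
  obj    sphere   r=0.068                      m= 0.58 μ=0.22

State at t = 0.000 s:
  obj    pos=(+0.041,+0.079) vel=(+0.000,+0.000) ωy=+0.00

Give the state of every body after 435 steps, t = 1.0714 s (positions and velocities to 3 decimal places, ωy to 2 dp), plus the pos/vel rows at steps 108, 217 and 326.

State at t = 1.0714 s:
  obj    pos=(+2.200,-1.427) vel=(+4.030,-2.811) ωy=+72.24

Key-timestep trajectory:
   step    t(s)  obj.x    obj.z    obj.vx   obj.vz 
    108  0.2660   +0.174  -0.014  +1.001  -0.698
    217  0.5345   +0.578  -0.296  +2.010  -1.402
    326  0.8030   +1.253  -0.767  +3.020  -2.107


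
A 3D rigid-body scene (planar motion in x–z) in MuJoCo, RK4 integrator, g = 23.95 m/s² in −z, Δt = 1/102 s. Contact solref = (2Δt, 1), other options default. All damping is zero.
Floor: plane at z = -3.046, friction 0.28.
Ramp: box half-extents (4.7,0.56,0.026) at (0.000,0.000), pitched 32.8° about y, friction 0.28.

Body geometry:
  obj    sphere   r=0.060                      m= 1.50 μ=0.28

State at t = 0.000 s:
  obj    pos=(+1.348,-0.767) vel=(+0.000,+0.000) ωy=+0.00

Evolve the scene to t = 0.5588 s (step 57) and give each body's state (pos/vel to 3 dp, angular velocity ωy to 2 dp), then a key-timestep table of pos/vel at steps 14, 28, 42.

State at t = 0.5588 s:
  obj    pos=(+2.565,-1.551) vel=(+4.354,-2.806) ωy=+86.24

Key-timestep trajectory:
   step    t(s)  obj.x    obj.z    obj.vx   obj.vz 
     14  0.1373   +1.422  -0.814  +1.070  -0.689
     28  0.2745   +1.642  -0.956  +2.139  -1.379
     42  0.4118   +2.009  -1.192  +3.208  -2.068


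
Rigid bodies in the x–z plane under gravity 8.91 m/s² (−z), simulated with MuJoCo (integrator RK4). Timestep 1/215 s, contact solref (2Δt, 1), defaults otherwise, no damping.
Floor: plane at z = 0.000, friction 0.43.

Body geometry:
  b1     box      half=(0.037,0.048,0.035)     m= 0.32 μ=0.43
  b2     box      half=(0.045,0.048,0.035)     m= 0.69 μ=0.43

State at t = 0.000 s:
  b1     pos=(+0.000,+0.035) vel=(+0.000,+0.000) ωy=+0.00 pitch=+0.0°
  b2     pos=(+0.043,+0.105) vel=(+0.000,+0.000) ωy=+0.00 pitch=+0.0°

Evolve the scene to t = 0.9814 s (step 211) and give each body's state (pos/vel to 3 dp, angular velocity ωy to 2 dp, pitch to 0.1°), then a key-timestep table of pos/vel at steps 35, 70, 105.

State at t = 0.9814 s:
  b1     pos=(+0.000,+0.035) vel=(+0.000,+0.000) ωy=+0.00 pitch=+0.0°
  b2     pos=(+0.082,+0.045) vel=(+0.000,+0.000) ωy=+0.00 pitch=+90.0°

Key-timestep trajectory:
   step    t(s)  b1.x    b1.z    b1.vx   b1.vz   b2.x    b2.z    b2.vx   b2.vz 
     35  0.1628   +0.000  +0.035  -0.001  +0.000   +0.056  +0.100  +0.190  -0.114
     70  0.3256   +0.000  +0.035  +0.000  +0.000   +0.096  +0.050  +0.174  +0.133
    105  0.4884   +0.000  +0.035  +0.000  +0.000   +0.097  +0.051  -0.169  -0.089


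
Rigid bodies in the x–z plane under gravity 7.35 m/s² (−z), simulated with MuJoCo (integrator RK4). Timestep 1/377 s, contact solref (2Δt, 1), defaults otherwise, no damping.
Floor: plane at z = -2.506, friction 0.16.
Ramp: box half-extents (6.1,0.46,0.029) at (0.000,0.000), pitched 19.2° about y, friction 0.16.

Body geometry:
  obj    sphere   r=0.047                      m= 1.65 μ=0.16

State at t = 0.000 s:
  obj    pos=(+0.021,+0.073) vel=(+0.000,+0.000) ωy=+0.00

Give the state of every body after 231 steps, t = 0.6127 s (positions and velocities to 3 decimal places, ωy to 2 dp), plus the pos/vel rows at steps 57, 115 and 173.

State at t = 0.6127 s:
  obj    pos=(+0.327,-0.033) vel=(+0.999,-0.348) ωy=+22.50

Key-timestep trajectory:
   step    t(s)  obj.x    obj.z    obj.vx   obj.vz 
     57  0.1512   +0.040  +0.067  +0.247  -0.086
    115  0.3050   +0.097  +0.047  +0.497  -0.173
    173  0.4589   +0.193  +0.013  +0.748  -0.261


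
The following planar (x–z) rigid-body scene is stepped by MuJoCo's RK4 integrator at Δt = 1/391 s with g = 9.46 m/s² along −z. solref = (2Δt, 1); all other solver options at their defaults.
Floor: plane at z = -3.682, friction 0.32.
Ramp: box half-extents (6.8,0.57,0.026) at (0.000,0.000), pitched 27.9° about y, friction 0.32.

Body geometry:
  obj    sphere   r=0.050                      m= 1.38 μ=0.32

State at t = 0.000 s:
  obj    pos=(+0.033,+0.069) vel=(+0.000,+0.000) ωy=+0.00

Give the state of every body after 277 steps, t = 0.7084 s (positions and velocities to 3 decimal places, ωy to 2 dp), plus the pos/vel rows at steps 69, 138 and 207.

State at t = 0.7084 s:
  obj    pos=(+0.734,-0.303) vel=(+1.980,-1.048) ωy=+44.79

Key-timestep trajectory:
   step    t(s)  obj.x    obj.z    obj.vx   obj.vz 
     69  0.1765   +0.076  +0.046  +0.493  -0.261
    138  0.3529   +0.207  -0.024  +0.986  -0.522
    207  0.5294   +0.425  -0.139  +1.479  -0.783


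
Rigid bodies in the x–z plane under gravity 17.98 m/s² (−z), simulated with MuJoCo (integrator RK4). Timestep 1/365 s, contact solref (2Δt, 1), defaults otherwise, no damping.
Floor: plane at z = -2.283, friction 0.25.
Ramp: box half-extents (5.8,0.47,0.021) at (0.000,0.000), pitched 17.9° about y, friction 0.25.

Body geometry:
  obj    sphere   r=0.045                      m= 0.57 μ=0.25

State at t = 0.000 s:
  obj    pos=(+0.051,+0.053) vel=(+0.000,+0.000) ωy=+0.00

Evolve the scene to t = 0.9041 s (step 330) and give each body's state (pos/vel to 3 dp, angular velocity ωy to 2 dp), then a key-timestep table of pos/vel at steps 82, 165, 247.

State at t = 0.9041 s:
  obj    pos=(+1.586,-0.443) vel=(+3.396,-1.097) ωy=+79.30

Key-timestep trajectory:
   step    t(s)  obj.x    obj.z    obj.vx   obj.vz 
     82  0.2247   +0.146  +0.022  +0.844  -0.273
    165  0.4521   +0.435  -0.071  +1.698  -0.548
    247  0.6767   +0.911  -0.225  +2.542  -0.821


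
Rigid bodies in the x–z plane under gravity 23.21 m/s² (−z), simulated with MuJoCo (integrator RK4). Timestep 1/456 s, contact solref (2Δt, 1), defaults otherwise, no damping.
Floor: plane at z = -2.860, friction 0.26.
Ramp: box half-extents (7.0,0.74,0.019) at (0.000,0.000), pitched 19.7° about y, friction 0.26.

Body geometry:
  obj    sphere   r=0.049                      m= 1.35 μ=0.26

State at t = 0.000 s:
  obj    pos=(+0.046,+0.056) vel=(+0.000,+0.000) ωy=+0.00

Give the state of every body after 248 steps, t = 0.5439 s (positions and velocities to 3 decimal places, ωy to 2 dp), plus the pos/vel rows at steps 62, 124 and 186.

State at t = 0.5439 s:
  obj    pos=(+0.824,-0.223) vel=(+2.862,-1.025) ωy=+62.02

Key-timestep trajectory:
   step    t(s)  obj.x    obj.z    obj.vx   obj.vz 
     62  0.1360   +0.095  +0.038  +0.715  -0.256
    124  0.2719   +0.241  -0.014  +1.431  -0.512
    186  0.4079   +0.484  -0.101  +2.146  -0.768


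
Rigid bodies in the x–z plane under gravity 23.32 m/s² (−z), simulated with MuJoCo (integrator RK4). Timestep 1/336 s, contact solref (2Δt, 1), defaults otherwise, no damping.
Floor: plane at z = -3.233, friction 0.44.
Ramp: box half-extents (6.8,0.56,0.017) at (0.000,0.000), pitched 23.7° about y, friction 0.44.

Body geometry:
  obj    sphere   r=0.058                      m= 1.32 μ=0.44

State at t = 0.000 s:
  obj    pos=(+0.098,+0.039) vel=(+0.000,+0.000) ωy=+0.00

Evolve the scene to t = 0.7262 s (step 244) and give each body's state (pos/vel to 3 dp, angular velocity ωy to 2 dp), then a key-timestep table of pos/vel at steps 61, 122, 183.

State at t = 0.7262 s:
  obj    pos=(+1.715,-0.671) vel=(+4.452,-1.954) ωy=+83.82

Key-timestep trajectory:
   step    t(s)  obj.x    obj.z    obj.vx   obj.vz 
     61  0.1815   +0.199  -0.005  +1.113  -0.489
    122  0.3631   +0.502  -0.139  +2.226  -0.977
    183  0.5446   +1.007  -0.360  +3.339  -1.466


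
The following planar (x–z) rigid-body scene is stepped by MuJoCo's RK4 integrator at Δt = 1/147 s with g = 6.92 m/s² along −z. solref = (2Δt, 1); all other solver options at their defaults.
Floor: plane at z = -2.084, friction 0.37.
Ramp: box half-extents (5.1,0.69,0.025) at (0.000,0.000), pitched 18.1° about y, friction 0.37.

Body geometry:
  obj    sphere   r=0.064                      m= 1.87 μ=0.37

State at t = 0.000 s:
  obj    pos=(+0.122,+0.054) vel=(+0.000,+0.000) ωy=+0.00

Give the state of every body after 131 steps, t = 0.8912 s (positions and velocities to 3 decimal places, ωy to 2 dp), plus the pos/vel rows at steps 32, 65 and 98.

State at t = 0.8912 s:
  obj    pos=(+0.702,-0.136) vel=(+1.301,-0.425) ωy=+21.38

Key-timestep trajectory:
   step    t(s)  obj.x    obj.z    obj.vx   obj.vz 
     32  0.2177   +0.157  +0.042  +0.318  -0.104
     65  0.4422   +0.265  +0.007  +0.645  -0.211
     98  0.6667   +0.446  -0.052  +0.973  -0.318


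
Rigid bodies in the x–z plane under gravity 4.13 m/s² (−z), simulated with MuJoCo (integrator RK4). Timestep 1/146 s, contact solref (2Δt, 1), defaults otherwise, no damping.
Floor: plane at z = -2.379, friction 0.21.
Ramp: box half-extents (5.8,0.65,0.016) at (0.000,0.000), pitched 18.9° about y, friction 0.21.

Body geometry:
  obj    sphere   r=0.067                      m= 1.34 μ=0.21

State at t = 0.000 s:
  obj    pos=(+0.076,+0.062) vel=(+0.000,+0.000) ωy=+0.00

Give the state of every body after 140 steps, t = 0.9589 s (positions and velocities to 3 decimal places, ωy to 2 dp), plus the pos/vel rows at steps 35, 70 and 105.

State at t = 0.9589 s:
  obj    pos=(+0.492,-0.081) vel=(+0.867,-0.297) ωy=+13.67

Key-timestep trajectory:
   step    t(s)  obj.x    obj.z    obj.vx   obj.vz 
     35  0.2397   +0.102  +0.053  +0.217  -0.074
     70  0.4795   +0.180  +0.026  +0.433  -0.148
    105  0.7192   +0.310  -0.018  +0.650  -0.223


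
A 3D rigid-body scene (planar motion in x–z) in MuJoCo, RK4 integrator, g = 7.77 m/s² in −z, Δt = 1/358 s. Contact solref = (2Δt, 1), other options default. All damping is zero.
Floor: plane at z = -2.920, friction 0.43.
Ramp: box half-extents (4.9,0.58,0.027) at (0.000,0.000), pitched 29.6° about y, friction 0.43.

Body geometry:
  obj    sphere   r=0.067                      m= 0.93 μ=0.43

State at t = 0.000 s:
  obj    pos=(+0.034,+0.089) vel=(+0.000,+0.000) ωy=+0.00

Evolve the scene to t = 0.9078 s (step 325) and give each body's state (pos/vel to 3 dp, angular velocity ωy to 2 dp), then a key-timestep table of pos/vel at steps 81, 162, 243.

State at t = 0.9078 s:
  obj    pos=(+1.016,-0.469) vel=(+2.164,-1.229) ωy=+37.14

Key-timestep trajectory:
   step    t(s)  obj.x    obj.z    obj.vx   obj.vz 
     81  0.2263   +0.095  +0.054  +0.539  -0.306
    162  0.4525   +0.278  -0.050  +1.079  -0.613
    243  0.6788   +0.583  -0.223  +1.618  -0.919


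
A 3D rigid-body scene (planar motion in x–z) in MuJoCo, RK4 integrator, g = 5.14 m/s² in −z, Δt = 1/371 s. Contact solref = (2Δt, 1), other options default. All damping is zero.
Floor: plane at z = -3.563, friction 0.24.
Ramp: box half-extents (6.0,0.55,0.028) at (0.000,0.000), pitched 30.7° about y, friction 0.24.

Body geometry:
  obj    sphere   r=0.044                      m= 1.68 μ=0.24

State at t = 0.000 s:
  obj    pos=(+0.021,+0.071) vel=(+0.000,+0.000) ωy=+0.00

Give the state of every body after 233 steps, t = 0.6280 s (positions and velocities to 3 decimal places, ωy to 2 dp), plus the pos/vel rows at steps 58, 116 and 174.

State at t = 0.6280 s:
  obj    pos=(+0.339,-0.118) vel=(+1.012,-0.601) ωy=+26.75

Key-timestep trajectory:
   step    t(s)  obj.x    obj.z    obj.vx   obj.vz 
     58  0.1563   +0.041  +0.059  +0.252  -0.150
    116  0.3127   +0.100  +0.024  +0.504  -0.299
    174  0.4690   +0.198  -0.034  +0.756  -0.449


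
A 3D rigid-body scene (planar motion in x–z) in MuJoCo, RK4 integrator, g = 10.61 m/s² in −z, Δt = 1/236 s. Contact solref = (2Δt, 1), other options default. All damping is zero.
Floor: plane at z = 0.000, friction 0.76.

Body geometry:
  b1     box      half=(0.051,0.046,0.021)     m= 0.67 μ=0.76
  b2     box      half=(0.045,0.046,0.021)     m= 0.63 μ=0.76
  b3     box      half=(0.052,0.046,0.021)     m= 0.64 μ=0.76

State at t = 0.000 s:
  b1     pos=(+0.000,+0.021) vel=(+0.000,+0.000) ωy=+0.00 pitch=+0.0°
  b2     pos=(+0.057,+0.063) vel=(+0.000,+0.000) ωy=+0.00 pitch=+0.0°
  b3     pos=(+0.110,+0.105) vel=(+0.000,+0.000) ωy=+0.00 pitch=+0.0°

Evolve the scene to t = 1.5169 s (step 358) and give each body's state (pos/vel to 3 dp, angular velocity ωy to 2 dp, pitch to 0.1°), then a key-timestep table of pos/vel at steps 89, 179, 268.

State at t = 1.5169 s:
  b1     pos=(-0.001,+0.021) vel=(+0.000,+0.000) ωy=+0.00 pitch=+0.0°
  b2     pos=(+0.072,+0.049) vel=(+0.000,+0.000) ωy=-0.01 pitch=+53.3°
  b3     pos=(+0.140,+0.049) vel=(+0.000,+0.000) ωy=-0.01 pitch=+38.0°

Key-timestep trajectory:
   step    t(s)  b1.x    b1.z    b1.vx   b1.vz   b2.x    b2.z    b2.vx   b2.vz   b3.x    b3.z    b3.vx   b3.vz 
     89  0.3771   +0.000  +0.021  +0.000  +0.000   +0.072  +0.049  +0.000  +0.000   +0.140  +0.049  +0.000  +0.000
    179  0.7585   +0.000  +0.021  +0.000  +0.000   +0.072  +0.049  +0.000  +0.000   +0.140  +0.049  +0.000  +0.000
    268  1.1356   -0.001  +0.021  +0.000  +0.000   +0.072  +0.049  +0.000  +0.000   +0.140  +0.049  +0.000  +0.000


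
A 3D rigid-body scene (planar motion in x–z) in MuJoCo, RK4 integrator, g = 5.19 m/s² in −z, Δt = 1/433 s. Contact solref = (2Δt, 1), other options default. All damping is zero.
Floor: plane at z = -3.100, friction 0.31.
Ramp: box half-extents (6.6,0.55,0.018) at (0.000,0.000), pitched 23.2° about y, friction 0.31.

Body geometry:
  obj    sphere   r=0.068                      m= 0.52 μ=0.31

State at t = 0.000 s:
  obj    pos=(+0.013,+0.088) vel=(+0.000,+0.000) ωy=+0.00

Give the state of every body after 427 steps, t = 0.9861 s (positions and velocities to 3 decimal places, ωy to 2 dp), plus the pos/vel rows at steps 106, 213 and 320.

State at t = 0.9861 s:
  obj    pos=(+0.666,-0.192) vel=(+1.324,-0.567) ωy=+21.18

Key-timestep trajectory:
   step    t(s)  obj.x    obj.z    obj.vx   obj.vz 
    106  0.2448   +0.053  +0.071  +0.329  -0.141
    213  0.4919   +0.175  +0.018  +0.660  -0.283
    320  0.7390   +0.380  -0.069  +0.992  -0.425


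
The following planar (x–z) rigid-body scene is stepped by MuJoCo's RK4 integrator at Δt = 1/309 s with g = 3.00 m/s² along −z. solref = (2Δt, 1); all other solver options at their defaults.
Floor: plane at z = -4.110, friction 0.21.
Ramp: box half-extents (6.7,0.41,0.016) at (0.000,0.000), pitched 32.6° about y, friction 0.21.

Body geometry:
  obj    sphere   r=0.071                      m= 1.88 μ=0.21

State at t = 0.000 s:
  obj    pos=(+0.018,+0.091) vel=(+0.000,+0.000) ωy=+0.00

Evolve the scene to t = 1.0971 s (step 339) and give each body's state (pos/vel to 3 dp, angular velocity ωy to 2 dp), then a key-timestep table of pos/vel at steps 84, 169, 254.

State at t = 1.0971 s:
  obj    pos=(+0.604,-0.283) vel=(+1.067,-0.682) ωy=+17.84

Key-timestep trajectory:
   step    t(s)  obj.x    obj.z    obj.vx   obj.vz 
     84  0.2718   +0.055  +0.068  +0.264  -0.169
    169  0.5469   +0.164  -0.002  +0.532  -0.340
    254  0.8220   +0.347  -0.119  +0.800  -0.511


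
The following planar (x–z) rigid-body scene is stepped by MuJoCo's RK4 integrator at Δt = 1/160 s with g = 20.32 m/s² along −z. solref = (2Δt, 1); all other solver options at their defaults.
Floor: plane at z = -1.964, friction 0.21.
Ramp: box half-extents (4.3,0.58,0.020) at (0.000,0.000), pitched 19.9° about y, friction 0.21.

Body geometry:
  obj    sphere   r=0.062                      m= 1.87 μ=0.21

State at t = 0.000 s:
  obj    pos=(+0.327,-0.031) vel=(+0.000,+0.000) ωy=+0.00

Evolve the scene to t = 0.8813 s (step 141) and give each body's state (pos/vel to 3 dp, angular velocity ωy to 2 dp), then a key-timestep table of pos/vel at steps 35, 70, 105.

State at t = 0.8813 s:
  obj    pos=(+2.131,-0.684) vel=(+4.094,-1.482) ωy=+70.21

Key-timestep trajectory:
   step    t(s)  obj.x    obj.z    obj.vx   obj.vz 
     35  0.2188   +0.438  -0.071  +1.016  -0.368
     70  0.4375   +0.772  -0.192  +2.033  -0.736
    105  0.6562   +1.327  -0.393  +3.049  -1.104


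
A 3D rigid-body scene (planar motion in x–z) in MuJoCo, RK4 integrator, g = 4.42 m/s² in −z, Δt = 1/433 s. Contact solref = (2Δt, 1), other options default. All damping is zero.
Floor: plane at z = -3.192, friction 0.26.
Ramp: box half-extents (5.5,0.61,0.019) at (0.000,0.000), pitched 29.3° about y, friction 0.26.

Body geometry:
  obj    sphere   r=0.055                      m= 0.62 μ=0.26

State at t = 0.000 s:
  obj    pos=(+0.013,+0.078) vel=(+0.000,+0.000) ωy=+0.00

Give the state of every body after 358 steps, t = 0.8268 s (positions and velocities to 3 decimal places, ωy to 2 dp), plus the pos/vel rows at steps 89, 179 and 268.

State at t = 0.8268 s:
  obj    pos=(+0.473,-0.181) vel=(+1.114,-0.625) ωy=+23.22

Key-timestep trajectory:
   step    t(s)  obj.x    obj.z    obj.vx   obj.vz 
     89  0.2055   +0.041  +0.062  +0.277  -0.155
    179  0.4134   +0.128  +0.013  +0.557  -0.313
    268  0.6189   +0.271  -0.067  +0.834  -0.468


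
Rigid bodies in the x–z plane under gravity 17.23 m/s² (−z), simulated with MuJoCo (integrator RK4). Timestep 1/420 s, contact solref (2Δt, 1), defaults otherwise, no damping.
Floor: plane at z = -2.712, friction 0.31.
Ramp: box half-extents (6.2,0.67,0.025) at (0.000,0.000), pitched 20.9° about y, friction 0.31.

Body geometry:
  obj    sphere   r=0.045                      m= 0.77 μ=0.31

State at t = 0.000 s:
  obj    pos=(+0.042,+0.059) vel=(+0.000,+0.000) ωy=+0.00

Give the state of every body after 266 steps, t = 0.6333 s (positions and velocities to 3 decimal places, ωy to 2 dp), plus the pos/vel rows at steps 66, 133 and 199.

State at t = 0.6333 s:
  obj    pos=(+0.865,-0.255) vel=(+2.598,-0.992) ωy=+61.78

Key-timestep trajectory:
   step    t(s)  obj.x    obj.z    obj.vx   obj.vz 
     66  0.1571   +0.093  +0.040  +0.645  -0.246
    133  0.3167   +0.248  -0.020  +1.299  -0.496
    199  0.4738   +0.502  -0.117  +1.943  -0.742


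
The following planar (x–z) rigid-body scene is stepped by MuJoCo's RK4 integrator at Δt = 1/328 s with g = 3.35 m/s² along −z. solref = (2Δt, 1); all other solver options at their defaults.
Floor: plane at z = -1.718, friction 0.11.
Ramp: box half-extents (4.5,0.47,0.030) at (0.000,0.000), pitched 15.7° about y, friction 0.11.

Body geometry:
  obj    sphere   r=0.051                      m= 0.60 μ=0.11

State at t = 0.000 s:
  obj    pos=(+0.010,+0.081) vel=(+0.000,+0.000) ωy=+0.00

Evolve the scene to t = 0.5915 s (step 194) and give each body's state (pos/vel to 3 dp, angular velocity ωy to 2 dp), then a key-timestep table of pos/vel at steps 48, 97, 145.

State at t = 0.5915 s:
  obj    pos=(+0.119,+0.051) vel=(+0.369,-0.104) ωy=+7.51

Key-timestep trajectory:
   step    t(s)  obj.x    obj.z    obj.vx   obj.vz 
     48  0.1463   +0.017  +0.079  +0.091  -0.026
     97  0.2957   +0.037  +0.074  +0.184  -0.052
    145  0.4421   +0.071  +0.064  +0.276  -0.077


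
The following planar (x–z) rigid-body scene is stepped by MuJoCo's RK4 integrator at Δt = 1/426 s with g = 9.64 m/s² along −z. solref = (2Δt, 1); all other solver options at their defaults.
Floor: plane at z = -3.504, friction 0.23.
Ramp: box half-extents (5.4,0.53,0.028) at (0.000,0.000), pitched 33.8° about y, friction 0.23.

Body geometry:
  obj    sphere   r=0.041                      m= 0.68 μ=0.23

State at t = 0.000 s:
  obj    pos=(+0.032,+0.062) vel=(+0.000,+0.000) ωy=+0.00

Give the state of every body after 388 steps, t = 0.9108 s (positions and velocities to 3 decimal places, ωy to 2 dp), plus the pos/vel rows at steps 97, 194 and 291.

State at t = 0.9108 s:
  obj    pos=(+1.352,-0.822) vel=(+2.899,-1.941) ωy=+85.08

Key-timestep trajectory:
   step    t(s)  obj.x    obj.z    obj.vx   obj.vz 
     97  0.2277   +0.114  +0.006  +0.725  -0.485
    194  0.4554   +0.362  -0.159  +1.450  -0.970
    291  0.6831   +0.775  -0.436  +2.175  -1.456


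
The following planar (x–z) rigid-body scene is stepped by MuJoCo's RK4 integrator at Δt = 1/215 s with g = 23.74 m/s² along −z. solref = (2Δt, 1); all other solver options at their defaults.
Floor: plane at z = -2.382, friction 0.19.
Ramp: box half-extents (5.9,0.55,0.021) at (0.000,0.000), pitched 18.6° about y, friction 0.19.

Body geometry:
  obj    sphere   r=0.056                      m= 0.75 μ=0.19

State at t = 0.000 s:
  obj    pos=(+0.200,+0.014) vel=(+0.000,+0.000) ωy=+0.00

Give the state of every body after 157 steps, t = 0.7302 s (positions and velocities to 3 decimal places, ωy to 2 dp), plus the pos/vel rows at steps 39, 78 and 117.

State at t = 0.7302 s:
  obj    pos=(+1.567,-0.446) vel=(+3.743,-1.260) ωy=+70.51

Key-timestep trajectory:
   step    t(s)  obj.x    obj.z    obj.vx   obj.vz 
     39  0.1814   +0.284  -0.014  +0.930  -0.313
     78  0.3628   +0.537  -0.100  +1.860  -0.626
    117  0.5442   +0.959  -0.242  +2.790  -0.939


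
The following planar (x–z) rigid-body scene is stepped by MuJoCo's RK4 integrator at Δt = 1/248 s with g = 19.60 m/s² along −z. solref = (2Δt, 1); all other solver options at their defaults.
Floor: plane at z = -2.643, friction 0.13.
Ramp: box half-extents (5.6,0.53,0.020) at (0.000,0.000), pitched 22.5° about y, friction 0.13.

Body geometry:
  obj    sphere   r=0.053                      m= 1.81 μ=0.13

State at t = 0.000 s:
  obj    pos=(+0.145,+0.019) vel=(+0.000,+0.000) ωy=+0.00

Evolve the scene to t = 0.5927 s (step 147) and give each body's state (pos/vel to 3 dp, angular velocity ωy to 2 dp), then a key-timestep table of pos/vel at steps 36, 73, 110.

State at t = 0.5927 s:
  obj    pos=(+1.015,-0.341) vel=(+2.934,-1.215) ωy=+59.89

Key-timestep trajectory:
   step    t(s)  obj.x    obj.z    obj.vx   obj.vz 
     36  0.1452   +0.197  -0.003  +0.719  -0.298
     73  0.2944   +0.360  -0.070  +1.457  -0.604
    110  0.4435   +0.632  -0.183  +2.196  -0.910


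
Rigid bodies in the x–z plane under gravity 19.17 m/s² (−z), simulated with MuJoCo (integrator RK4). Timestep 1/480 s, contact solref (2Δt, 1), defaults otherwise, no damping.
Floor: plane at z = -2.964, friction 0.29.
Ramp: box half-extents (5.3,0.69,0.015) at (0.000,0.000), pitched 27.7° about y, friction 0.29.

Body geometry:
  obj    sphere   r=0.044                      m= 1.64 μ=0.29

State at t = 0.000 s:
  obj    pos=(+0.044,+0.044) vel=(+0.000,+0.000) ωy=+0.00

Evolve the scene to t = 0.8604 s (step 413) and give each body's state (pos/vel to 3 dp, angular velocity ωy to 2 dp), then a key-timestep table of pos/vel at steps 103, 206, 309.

State at t = 0.8604 s:
  obj    pos=(+2.130,-1.052) vel=(+4.849,-2.546) ωy=+124.46

Key-timestep trajectory:
   step    t(s)  obj.x    obj.z    obj.vx   obj.vz 
    103  0.2146   +0.174  -0.025  +1.209  -0.635
    206  0.4292   +0.563  -0.229  +2.419  -1.270
    309  0.6438   +1.212  -0.570  +3.628  -1.905


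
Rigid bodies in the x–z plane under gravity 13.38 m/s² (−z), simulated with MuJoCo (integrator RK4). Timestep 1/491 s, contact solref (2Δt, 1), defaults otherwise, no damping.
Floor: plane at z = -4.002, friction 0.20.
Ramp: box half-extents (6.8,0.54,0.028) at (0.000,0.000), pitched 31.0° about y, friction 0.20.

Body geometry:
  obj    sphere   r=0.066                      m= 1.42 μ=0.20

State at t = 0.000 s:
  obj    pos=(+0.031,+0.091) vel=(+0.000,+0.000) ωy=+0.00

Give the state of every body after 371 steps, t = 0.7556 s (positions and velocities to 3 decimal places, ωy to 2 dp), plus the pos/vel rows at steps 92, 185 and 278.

State at t = 0.7556 s:
  obj    pos=(+1.236,-0.633) vel=(+3.188,-1.916) ωy=+56.34

Key-timestep trajectory:
   step    t(s)  obj.x    obj.z    obj.vx   obj.vz 
     92  0.1874   +0.105  +0.047  +0.791  -0.475
    185  0.3768   +0.331  -0.089  +1.590  -0.955
    278  0.5662   +0.707  -0.315  +2.389  -1.436


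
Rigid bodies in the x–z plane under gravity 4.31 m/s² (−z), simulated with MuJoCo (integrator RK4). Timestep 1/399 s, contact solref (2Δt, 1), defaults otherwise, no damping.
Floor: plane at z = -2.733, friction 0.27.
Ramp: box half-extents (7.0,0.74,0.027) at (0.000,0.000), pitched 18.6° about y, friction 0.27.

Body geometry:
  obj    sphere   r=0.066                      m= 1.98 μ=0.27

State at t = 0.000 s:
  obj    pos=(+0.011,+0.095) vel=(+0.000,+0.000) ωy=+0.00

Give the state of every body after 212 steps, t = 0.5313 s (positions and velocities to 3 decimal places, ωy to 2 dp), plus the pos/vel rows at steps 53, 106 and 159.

State at t = 0.5313 s:
  obj    pos=(+0.142,+0.050) vel=(+0.495,-0.166) ωy=+7.90

Key-timestep trajectory:
   step    t(s)  obj.x    obj.z    obj.vx   obj.vz 
     53  0.1328   +0.019  +0.092  +0.124  -0.042
    106  0.2657   +0.044  +0.083  +0.247  -0.083
    159  0.3985   +0.085  +0.070  +0.371  -0.125


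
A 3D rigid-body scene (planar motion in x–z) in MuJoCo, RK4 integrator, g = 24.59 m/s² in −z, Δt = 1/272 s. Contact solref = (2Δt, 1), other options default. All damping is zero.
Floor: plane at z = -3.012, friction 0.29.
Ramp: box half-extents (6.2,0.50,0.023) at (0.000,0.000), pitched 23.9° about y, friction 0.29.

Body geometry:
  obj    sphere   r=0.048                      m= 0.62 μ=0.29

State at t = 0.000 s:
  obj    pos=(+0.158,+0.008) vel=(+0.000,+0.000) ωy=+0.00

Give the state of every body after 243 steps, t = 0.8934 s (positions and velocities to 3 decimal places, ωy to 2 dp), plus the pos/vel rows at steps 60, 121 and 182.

State at t = 0.8934 s:
  obj    pos=(+2.754,-1.143) vel=(+5.812,-2.576) ωy=+132.43

Key-timestep trajectory:
   step    t(s)  obj.x    obj.z    obj.vx   obj.vz 
     60  0.2206   +0.316  -0.062  +1.435  -0.636
    121  0.4449   +0.802  -0.278  +2.894  -1.283
    182  0.6691   +1.614  -0.638  +4.353  -1.929


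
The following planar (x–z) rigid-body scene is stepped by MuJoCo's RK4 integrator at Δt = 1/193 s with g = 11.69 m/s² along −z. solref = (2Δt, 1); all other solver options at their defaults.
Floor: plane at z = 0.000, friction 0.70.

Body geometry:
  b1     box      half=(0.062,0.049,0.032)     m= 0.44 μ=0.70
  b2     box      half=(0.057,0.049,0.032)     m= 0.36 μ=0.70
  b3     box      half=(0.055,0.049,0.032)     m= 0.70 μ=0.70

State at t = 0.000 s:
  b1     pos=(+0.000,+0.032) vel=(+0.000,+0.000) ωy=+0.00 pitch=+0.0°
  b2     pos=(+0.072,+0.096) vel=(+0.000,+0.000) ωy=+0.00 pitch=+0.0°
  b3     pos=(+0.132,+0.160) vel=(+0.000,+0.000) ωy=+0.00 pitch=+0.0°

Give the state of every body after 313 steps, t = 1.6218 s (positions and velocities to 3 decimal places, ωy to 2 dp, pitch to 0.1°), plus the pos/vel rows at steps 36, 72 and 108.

State at t = 1.6218 s:
  b1     pos=(+0.000,+0.032) vel=(+0.000,+0.000) ωy=+0.00 pitch=+0.0°
  b2     pos=(+0.126,+0.057) vel=(+0.000,+0.000) ωy=+0.00 pitch=+90.0°
  b3     pos=(+0.236,+0.055) vel=(+0.000,+0.000) ωy=+0.00 pitch=+90.0°

Key-timestep trajectory:
   step    t(s)  b1.x    b1.z    b1.vx   b1.vz   b2.x    b2.z    b2.vx   b2.vz   b3.x    b3.z    b3.vx   b3.vz 
     36  0.1865   +0.000  +0.032  +0.000  +0.000   +0.098  +0.065  +0.258  -0.554   +0.194  +0.057  +0.258  +0.023
     72  0.3731   +0.000  +0.032  +0.000  +0.000   +0.125  +0.057  +0.024  -0.001   +0.245  +0.059  +0.134  +0.075
    108  0.5596   +0.000  +0.032  +0.000  +0.000   +0.126  +0.057  +0.000  +0.000   +0.232  +0.057  -0.019  +0.033


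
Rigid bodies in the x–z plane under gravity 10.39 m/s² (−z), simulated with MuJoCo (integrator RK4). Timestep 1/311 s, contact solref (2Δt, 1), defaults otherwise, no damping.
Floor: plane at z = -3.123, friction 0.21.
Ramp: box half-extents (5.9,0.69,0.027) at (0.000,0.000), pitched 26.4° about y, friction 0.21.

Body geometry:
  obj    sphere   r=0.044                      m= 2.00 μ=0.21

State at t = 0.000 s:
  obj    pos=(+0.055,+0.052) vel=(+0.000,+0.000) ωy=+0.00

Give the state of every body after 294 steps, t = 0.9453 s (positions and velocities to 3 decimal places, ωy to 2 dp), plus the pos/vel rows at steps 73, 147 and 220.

State at t = 0.9453 s:
  obj    pos=(+1.376,-0.604) vel=(+2.794,-1.387) ωy=+70.89

Key-timestep trajectory:
   step    t(s)  obj.x    obj.z    obj.vx   obj.vz 
     73  0.2347   +0.136  +0.012  +0.694  -0.344
    147  0.4727   +0.385  -0.112  +1.397  -0.694
    220  0.7074   +0.795  -0.315  +2.091  -1.038
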